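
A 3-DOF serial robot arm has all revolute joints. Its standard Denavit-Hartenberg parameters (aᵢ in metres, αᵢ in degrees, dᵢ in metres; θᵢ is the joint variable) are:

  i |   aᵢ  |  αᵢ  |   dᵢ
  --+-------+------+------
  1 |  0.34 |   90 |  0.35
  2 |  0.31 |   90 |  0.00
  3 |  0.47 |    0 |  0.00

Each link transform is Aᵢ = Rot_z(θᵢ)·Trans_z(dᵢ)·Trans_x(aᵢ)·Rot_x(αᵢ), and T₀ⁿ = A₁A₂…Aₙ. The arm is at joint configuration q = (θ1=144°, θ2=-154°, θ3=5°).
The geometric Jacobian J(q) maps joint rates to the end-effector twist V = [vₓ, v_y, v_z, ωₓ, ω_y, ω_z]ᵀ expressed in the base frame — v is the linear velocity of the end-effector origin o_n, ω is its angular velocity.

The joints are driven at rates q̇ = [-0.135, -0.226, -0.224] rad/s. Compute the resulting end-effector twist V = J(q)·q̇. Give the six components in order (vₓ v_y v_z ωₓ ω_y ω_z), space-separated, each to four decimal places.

o_n = [0.3149, -0.1781, 0.0089]
J₁: ẑ×o_n = [0.1781, 0.3149, -0.0000], ω = ẑ
J2: z=[0.5878, 0.8090, 0.0000] o=[-0.2751, 0.1998, 0.3500] → [-0.2760, 0.2005, -0.6995, 0.5878, 0.8090, 0.0000]
J3: z=[0.3546, -0.2577, 0.8988] o=[-0.0497, 0.0361, 0.2141] → [0.2454, 0.4004, 0.0180, 0.3546, -0.2577, 0.8988]
V = J·q̇ = [-0.0166, -0.1775, 0.1541, -0.2123, -0.1251, -0.3363]

-0.0166 -0.1775 0.1541 -0.2123 -0.1251 -0.3363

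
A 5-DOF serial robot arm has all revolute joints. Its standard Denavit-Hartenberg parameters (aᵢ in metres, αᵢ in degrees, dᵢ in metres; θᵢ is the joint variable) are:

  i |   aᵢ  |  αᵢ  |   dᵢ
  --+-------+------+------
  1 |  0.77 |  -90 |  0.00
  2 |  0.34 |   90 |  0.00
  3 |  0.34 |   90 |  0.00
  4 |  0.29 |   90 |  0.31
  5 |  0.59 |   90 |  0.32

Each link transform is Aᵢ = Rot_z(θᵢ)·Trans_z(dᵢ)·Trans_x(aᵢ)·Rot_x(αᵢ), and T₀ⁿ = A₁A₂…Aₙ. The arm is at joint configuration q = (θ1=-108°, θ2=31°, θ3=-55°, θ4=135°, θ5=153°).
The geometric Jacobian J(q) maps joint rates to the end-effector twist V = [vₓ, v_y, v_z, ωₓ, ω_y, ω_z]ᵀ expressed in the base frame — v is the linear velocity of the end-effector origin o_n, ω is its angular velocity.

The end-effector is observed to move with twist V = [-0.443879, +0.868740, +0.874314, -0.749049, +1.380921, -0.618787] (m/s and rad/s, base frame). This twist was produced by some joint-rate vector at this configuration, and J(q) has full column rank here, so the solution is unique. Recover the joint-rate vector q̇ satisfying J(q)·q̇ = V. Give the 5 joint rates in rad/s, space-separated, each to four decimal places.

-0.6460 -0.8900 -0.1980 0.9140 -0.4750

o_n = [-1.2097, -0.7076, -0.0967]
J₁: ẑ×o_n = [0.7076, -1.2097, 0.0000], ω = ẑ
J2: z=[0.9511, -0.3090, 0.0000] o=[-0.2379, -0.7323, 0.0000] → [0.0299, 0.0920, -0.2767, 0.9511, -0.3090, 0.0000]
J3: z=[-0.1592, -0.4898, 0.8572] o=[-0.3280, -1.0095, -0.1751] → [-0.2972, -0.7433, -0.4799, -0.1592, -0.4898, 0.8572]
J4: z=[-0.3285, 0.8450, 0.4219] o=[-0.6445, -1.0824, -0.2756] → [-0.0070, -0.1797, 0.3544, -0.3285, 0.8450, 0.4219]
J5: z=[-0.7708, -0.4980, 0.3972] o=[-0.5881, -0.8769, 0.0916] → [0.0265, -0.3921, -0.4401, -0.7708, -0.4980, 0.3972]
q̇ = J⁺·V = [-0.6460, -0.8900, -0.1980, 0.9140, -0.4750]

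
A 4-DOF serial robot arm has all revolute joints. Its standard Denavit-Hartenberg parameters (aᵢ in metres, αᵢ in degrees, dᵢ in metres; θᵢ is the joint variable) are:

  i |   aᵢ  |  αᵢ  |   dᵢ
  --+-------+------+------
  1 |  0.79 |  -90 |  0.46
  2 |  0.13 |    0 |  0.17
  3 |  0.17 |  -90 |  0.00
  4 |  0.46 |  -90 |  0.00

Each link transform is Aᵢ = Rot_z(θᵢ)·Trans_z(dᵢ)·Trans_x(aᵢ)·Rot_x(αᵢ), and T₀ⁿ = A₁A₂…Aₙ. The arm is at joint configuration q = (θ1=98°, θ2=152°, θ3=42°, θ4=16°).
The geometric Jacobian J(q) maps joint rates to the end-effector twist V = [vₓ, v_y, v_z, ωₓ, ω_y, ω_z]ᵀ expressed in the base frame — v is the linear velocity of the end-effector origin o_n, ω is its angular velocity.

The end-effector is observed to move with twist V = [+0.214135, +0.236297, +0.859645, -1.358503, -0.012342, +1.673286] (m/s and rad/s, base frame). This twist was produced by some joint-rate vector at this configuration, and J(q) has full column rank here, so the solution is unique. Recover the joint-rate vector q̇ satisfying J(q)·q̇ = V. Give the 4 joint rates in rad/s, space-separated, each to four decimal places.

0.9640 0.7140 0.6330 0.7310

o_n = [-0.0541, 0.0744, 0.5471]
J₁: ẑ×o_n = [-0.0744, -0.0541, 0.0000], ω = ẑ
J2: z=[-0.9903, -0.1392, 0.0000] o=[-0.1099, 0.7823, 0.4600] → [-0.0121, 0.0862, 0.7088, -0.9903, -0.1392, 0.0000]
J3: z=[-0.9903, -0.1392, 0.0000] o=[-0.2623, 0.6450, 0.3990] → [-0.0206, 0.1467, 0.5940, -0.9903, -0.1392, 0.0000]
J4: z=[-0.0337, 0.2396, 0.9703] o=[-0.2394, 0.4816, 0.4401] → [0.4208, 0.1834, -0.0307, -0.0337, 0.2396, 0.9703]
q̇ = J⁺·V = [0.9640, 0.7140, 0.6330, 0.7310]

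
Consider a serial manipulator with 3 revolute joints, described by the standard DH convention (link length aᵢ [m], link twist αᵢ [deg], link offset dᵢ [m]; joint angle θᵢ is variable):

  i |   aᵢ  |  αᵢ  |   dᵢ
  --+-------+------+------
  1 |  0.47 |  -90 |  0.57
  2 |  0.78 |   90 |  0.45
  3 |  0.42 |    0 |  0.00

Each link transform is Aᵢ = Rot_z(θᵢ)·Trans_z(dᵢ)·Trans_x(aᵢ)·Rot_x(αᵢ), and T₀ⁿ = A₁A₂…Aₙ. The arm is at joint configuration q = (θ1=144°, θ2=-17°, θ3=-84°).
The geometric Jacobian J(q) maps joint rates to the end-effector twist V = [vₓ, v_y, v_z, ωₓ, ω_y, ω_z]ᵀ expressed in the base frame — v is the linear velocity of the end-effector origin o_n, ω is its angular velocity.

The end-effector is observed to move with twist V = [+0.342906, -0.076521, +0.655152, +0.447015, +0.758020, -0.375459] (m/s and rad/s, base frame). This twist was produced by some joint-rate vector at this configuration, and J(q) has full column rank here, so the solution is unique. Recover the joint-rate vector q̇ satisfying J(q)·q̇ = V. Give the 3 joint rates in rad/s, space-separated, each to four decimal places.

-0.1010 -0.8760 -0.2870

o_n = [-1.0366, 0.7132, 0.8109]
J₁: ẑ×o_n = [-0.7132, -1.0366, 0.0000], ω = ẑ
J2: z=[-0.5878, -0.8090, 0.0000] o=[-0.3802, 0.2763, 0.5700] → [-0.1949, 0.1416, -0.7879, -0.5878, -0.8090, 0.0000]
J3: z=[0.2365, -0.1719, 0.9563] o=[-1.2482, 0.3506, 0.7980] → [-0.3490, 0.1993, 0.1221, 0.2365, -0.1719, 0.9563]
q̇ = J⁺·V = [-0.1010, -0.8760, -0.2870]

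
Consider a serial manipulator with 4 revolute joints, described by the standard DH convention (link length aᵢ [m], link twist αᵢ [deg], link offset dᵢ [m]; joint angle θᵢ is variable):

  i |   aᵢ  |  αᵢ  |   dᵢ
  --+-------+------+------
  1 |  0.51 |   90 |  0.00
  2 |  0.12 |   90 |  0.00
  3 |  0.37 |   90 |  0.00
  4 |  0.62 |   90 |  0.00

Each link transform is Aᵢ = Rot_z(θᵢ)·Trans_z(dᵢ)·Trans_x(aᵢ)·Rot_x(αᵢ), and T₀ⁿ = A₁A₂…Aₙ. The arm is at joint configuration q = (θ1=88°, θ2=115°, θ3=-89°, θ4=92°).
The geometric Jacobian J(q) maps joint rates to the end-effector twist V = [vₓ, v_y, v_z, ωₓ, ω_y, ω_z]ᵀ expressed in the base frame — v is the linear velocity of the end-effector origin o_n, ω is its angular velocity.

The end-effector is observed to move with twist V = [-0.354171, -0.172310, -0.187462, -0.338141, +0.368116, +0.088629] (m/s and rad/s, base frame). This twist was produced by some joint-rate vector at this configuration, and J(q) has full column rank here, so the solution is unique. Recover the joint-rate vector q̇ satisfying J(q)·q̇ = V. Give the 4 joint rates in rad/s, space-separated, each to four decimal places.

o_n = [-0.3126, 1.0298, 0.3761]
J₁: ẑ×o_n = [-1.0298, -0.3126, 0.0000], ω = ẑ
J2: z=[0.9994, -0.0349, 0.0000] o=[0.0178, 0.5097, 0.0000] → [-0.0131, -0.3759, 0.5083, 0.9994, -0.0349, 0.0000]
J3: z=[0.0316, 0.9058, 0.4226] o=[0.0160, 0.4590, 0.1088] → [0.0009, -0.1473, 0.3157, 0.0316, 0.9058, 0.4226]
J4: z=[-0.0027, 0.4229, -0.9062] o=[-0.3538, 0.4692, 0.1146] → [0.6186, -0.0367, -0.0189, -0.0027, 0.4229, -0.9062]
q̇ = J⁺·V = [0.8570, -0.3360, -0.0020, 0.8470]

0.8570 -0.3360 -0.0020 0.8470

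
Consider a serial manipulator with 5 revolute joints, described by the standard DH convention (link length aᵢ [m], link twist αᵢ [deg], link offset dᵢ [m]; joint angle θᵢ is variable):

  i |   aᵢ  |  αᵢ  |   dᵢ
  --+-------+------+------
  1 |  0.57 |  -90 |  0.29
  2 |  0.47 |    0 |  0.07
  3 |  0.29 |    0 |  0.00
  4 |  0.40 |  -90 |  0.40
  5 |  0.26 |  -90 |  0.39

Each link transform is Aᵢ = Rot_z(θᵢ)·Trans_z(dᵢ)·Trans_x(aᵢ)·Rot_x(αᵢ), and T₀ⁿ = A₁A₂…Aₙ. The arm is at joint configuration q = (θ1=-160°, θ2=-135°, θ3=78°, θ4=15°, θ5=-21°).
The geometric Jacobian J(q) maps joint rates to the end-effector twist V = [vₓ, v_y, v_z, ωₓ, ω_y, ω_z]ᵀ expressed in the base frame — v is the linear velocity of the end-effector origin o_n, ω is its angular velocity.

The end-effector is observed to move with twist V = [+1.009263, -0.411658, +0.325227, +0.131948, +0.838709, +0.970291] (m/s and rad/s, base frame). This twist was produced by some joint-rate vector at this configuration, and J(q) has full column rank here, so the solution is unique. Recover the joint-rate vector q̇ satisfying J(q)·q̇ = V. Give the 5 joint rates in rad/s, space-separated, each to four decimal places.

o_n = [-0.8732, -0.9171, 1.0058]
J₁: ẑ×o_n = [0.9171, -0.8732, 0.0000], ω = ẑ
J2: z=[0.3420, -0.9397, 0.0000] o=[-0.5356, -0.1950, 0.2900] → [-0.6726, -0.2448, -0.5642, 0.3420, -0.9397, 0.0000]
J3: z=[0.3420, -0.9397, 0.0000] o=[-0.1994, -0.1471, 0.6223] → [-0.3603, -0.1312, -0.8965, 0.3420, -0.9397, 0.0000]
J4: z=[0.3420, -0.9397, 0.0000] o=[-0.3478, -0.2011, 0.8656] → [-0.1318, -0.0480, -0.7386, 0.3420, -0.9397, 0.0000]
J5: z=[-0.6288, -0.2289, -0.7431] o=[-0.4903, -0.6786, 1.1332] → [-0.1481, 0.2044, 0.0623, -0.6288, -0.2289, -0.7431]
q̇ = J⁺·V = [0.5140, -0.7780, 0.3140, -0.2790, -0.6140]

0.5140 -0.7780 0.3140 -0.2790 -0.6140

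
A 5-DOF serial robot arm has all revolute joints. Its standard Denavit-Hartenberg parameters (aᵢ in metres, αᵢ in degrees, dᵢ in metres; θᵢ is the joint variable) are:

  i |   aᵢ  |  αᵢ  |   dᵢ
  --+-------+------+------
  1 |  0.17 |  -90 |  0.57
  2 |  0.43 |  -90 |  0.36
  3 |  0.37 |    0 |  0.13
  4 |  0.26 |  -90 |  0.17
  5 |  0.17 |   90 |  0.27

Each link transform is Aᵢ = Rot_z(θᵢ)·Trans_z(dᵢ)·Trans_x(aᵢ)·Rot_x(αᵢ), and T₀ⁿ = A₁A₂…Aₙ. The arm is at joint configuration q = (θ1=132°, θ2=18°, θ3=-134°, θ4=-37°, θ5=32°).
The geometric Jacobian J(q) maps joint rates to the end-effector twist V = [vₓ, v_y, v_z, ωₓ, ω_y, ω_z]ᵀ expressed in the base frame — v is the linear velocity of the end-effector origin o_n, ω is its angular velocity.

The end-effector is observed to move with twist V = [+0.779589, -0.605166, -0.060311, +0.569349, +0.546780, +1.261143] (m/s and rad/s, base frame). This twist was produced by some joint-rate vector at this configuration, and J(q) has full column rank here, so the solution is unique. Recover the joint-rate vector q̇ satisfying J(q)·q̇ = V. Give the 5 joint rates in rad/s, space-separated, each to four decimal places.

0.8120 -0.0650 0.1060 -0.5410 -0.7330

o_n = [-0.6638, -0.6916, 0.4272]
J₁: ẑ×o_n = [0.6916, -0.6638, 0.0000], ω = ẑ
J2: z=[-0.7431, -0.6691, 0.0000] o=[-0.1138, 0.1263, 0.5700] → [0.0955, -0.1061, 0.2398, -0.7431, -0.6691, 0.0000]
J3: z=[0.2068, -0.2296, -0.9511] o=[-0.6549, 0.1894, 0.4371] → [-0.8356, 0.0104, -0.1842, 0.2068, -0.2296, -0.9511]
J4: z=[0.2068, -0.2296, -0.9511] o=[-0.6623, -0.2002, 0.3929] → [-0.4752, -0.0057, -0.1019, 0.2068, -0.2296, -0.9511]
J5: z=[-0.8335, -0.5503, -0.0483] o=[-0.4939, -0.4480, 0.3106] → [-0.0760, 0.1054, 0.1096, -0.8335, -0.5503, -0.0483]
q̇ = J⁺·V = [0.8120, -0.0650, 0.1060, -0.5410, -0.7330]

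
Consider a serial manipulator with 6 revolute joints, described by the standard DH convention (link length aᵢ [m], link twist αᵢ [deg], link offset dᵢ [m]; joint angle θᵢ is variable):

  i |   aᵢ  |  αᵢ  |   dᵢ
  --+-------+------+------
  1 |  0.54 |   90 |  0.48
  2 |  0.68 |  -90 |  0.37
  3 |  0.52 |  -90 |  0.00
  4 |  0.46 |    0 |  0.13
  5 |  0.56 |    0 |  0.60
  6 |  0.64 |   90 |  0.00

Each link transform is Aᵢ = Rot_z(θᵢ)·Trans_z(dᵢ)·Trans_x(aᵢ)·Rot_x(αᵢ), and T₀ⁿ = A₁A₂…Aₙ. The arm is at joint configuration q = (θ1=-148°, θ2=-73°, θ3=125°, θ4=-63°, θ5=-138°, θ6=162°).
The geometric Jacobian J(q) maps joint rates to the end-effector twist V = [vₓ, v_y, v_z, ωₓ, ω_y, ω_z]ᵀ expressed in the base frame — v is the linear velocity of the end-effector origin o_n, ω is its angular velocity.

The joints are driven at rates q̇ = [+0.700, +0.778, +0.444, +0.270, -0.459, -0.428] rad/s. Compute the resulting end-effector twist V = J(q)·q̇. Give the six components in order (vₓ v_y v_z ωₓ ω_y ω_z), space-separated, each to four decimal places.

o_n = [-0.9871, -0.3662, 0.9663]
J₁: ẑ×o_n = [0.3662, -0.9871, 0.0000], ω = ẑ
J2: z=[-0.5299, 0.8480, 0.0000] o=[-0.4579, -0.2862, 0.4800] → [0.4124, 0.2577, 0.4912, -0.5299, 0.8480, 0.0000]
J3: z=[-0.8110, -0.5068, 0.2924] o=[-0.8226, -0.0777, -0.1703] → [-0.4916, 0.8737, 0.1506, -0.8110, -0.5068, 0.2924]
J4: z=[-0.1008, 0.6133, 0.7834] o=[-0.5229, -0.3928, 0.1149] → [0.5014, -0.2778, 0.2820, -0.1008, 0.6133, 0.7834]
J5: z=[-0.1008, 0.6133, 0.7834] o=[-0.7481, -0.6472, 0.4512] → [0.0958, -0.1353, 0.1183, -0.1008, 0.6133, 0.7834]
J6: z=[-0.1008, 0.6133, 0.7834] o=[-0.9471, 0.1392, 0.5757] → [0.6355, 0.0081, 0.0755, -0.1008, 0.6133, 0.7834]
V = J·q̇ = [0.1783, -0.1189, 0.4386, -0.7101, 0.0564, 0.3465]

0.1783 -0.1189 0.4386 -0.7101 0.0564 0.3465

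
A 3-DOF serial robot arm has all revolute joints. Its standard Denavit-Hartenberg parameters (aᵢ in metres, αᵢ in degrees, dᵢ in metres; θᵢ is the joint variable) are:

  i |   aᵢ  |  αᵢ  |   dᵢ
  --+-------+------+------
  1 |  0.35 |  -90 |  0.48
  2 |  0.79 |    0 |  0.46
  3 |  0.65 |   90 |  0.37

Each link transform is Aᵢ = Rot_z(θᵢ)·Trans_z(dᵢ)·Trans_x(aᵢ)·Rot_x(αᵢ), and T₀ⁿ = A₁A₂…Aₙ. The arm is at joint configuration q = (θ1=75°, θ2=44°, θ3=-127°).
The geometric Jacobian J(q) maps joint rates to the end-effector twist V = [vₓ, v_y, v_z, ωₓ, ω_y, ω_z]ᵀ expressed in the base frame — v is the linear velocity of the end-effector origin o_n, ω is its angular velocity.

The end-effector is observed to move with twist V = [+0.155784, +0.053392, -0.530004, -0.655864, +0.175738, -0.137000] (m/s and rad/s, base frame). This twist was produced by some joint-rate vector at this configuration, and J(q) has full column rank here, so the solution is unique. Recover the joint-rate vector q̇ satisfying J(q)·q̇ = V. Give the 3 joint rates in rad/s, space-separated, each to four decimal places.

o_n = [-0.5435, 1.1783, 0.5764]
J₁: ẑ×o_n = [-1.1783, -0.5435, 0.0000], ω = ẑ
J2: z=[-0.9659, 0.2588, 0.0000] o=[0.0906, 0.3381, 0.4800] → [0.0249, 0.0931, -0.6475, -0.9659, 0.2588, 0.0000]
J3: z=[-0.9659, 0.2588, 0.0000] o=[-0.2067, 1.0060, -0.0688] → [0.1670, 0.6232, -0.0792, -0.9659, 0.2588, 0.0000]
q̇ = J⁺·V = [-0.1370, 0.8380, -0.1590]

-0.1370 0.8380 -0.1590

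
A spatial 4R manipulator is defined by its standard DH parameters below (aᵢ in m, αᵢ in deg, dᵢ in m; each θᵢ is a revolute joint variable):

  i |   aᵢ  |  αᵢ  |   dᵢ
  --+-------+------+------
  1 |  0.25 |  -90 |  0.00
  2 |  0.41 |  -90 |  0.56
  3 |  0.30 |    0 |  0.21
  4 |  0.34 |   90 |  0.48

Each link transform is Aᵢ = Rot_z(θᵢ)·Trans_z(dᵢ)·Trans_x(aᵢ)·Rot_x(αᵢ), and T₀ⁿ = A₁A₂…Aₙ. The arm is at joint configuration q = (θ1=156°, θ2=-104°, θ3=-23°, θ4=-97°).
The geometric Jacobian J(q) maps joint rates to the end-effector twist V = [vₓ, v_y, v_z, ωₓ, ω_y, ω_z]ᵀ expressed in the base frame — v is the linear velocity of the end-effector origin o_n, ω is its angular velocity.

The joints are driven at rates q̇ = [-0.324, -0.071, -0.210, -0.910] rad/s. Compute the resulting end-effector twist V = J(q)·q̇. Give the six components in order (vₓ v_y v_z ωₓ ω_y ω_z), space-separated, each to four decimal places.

o_n = [-1.1211, -0.5645, 0.6677]
J₁: ẑ×o_n = [0.5645, -1.1211, 0.0000], ω = ẑ
J2: z=[-0.4067, -0.9135, 0.0000] o=[-0.2284, 0.1017, 0.0000] → [-0.6100, 0.2716, -0.5446, -0.4067, -0.9135, 0.0000]
J3: z=[-0.8864, 0.3947, 0.2419] o=[-0.3655, -0.4502, 0.3978] → [0.1342, 0.0565, 0.3994, -0.8864, 0.3947, 0.2419]
J4: z=[-0.8864, 0.3947, 0.2419] o=[-0.5383, -0.5016, 0.7166] → [-0.0041, -0.1843, 0.2857, -0.8864, 0.3947, 0.2419]
V = J·q̇ = [-0.1640, 0.4998, -0.3052, 1.0217, -0.3772, -0.5950]

-0.1640 0.4998 -0.3052 1.0217 -0.3772 -0.5950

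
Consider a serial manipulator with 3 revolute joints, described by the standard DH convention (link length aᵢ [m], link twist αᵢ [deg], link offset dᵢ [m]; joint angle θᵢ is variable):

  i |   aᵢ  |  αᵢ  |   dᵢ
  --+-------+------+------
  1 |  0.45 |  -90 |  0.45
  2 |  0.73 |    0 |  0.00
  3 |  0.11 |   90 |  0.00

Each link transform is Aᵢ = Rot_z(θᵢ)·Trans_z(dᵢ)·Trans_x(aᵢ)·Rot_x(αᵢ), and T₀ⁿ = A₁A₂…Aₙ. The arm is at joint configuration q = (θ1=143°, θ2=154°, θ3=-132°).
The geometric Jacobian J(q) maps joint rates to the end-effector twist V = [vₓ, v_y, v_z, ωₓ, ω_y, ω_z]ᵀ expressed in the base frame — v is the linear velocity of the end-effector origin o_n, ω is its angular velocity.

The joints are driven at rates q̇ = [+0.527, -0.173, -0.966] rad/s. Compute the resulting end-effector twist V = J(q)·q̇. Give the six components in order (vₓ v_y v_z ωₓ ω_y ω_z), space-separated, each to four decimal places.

-0.0487 0.1054 0.0027 0.6855 0.9096 0.5270

o_n = [0.0832, -0.0627, 0.0888]
J₁: ẑ×o_n = [0.0627, 0.0832, -0.0000], ω = ẑ
J2: z=[-0.6018, -0.7986, 0.0000] o=[-0.3594, 0.2708, 0.4500] → [0.2885, -0.2174, 0.5541, -0.6018, -0.7986, 0.0000]
J3: z=[-0.6018, -0.7986, 0.0000] o=[0.1646, -0.1240, 0.1300] → [0.0329, -0.0248, -0.1020, -0.6018, -0.7986, 0.0000]
V = J·q̇ = [-0.0487, 0.1054, 0.0027, 0.6855, 0.9096, 0.5270]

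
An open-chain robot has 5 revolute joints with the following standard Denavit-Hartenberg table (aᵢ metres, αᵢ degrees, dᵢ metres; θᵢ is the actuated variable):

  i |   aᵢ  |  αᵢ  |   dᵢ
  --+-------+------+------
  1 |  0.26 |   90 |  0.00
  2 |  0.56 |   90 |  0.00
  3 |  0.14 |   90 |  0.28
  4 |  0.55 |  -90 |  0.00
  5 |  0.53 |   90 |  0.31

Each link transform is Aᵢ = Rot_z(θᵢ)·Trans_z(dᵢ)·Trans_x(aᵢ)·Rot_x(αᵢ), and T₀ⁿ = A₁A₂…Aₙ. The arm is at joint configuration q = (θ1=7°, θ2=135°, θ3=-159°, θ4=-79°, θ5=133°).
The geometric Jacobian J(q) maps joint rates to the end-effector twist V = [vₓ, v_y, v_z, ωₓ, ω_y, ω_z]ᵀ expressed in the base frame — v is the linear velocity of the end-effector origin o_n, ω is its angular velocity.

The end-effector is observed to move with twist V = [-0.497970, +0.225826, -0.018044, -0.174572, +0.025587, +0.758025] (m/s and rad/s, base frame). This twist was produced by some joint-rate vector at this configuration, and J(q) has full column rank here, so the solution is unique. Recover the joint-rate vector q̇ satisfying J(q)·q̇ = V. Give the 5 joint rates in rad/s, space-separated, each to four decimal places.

o_n = [0.1253, 0.5534, 0.2861]
J₁: ẑ×o_n = [-0.5534, 0.1253, 0.0000], ω = ẑ
J2: z=[0.1219, -0.9925, 0.0000] o=[0.2581, 0.0317, 0.0000] → [-0.2840, -0.0349, -0.0682, 0.1219, -0.9925, 0.0000]
J3: z=[0.7018, 0.0862, 0.7071] o=[-0.1350, -0.0166, 0.3960] → [-0.4125, 0.2611, 0.3776, 0.7018, 0.0862, 0.7071]
J4: z=[0.3653, -0.8957, -0.2534] o=[0.1472, 0.0686, 0.5015] → [0.3158, 0.0842, 0.1575, 0.3653, -0.8957, -0.2534]
J5: z=[0.7342, 0.4446, -0.5131] o=[-0.1676, 0.0679, 0.0505] → [0.3539, -0.3232, 0.2263, 0.7342, 0.4446, -0.5131]
q̇ = J⁺·V = [0.2830, 0.0160, 0.2940, -0.2220, -0.4110]

0.2830 0.0160 0.2940 -0.2220 -0.4110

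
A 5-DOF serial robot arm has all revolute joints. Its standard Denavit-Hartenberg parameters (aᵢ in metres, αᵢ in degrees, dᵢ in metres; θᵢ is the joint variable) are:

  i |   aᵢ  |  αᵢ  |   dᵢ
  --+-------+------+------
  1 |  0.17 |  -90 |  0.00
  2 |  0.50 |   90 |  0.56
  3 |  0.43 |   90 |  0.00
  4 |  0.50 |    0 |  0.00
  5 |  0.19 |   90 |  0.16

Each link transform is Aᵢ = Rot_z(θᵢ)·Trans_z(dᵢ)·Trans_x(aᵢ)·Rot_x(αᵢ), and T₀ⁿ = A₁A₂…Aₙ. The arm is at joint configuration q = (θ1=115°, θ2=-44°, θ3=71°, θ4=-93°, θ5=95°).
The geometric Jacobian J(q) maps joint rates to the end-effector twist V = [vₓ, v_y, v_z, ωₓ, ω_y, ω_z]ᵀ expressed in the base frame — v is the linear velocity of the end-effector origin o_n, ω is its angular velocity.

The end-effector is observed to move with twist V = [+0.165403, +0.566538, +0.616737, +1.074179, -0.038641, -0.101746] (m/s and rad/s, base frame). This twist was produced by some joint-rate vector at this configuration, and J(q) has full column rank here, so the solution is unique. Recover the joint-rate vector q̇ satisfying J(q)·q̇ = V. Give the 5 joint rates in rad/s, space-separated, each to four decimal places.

-0.8640 -0.8960 0.8880 0.5790 -0.3910

o_n = [-1.4423, 0.5630, 0.2323]
J₁: ẑ×o_n = [-0.5630, -1.4423, 0.0000], ω = ẑ
J2: z=[-0.9063, -0.4226, 0.0000] o=[-0.0718, 0.1541, 0.0000] → [-0.0982, 0.2105, -0.9498, -0.9063, -0.4226, 0.0000]
J3: z=[0.2936, -0.6296, 0.7193] o=[-0.7314, 0.2434, 0.3473] → [-0.1575, -0.4776, -0.3538, 0.2936, -0.6296, 0.7193]
J4: z=[0.0076, 0.7540, 0.6568] o=[-1.1424, 0.1628, 0.4446] → [-0.4229, -0.1954, 0.2292, 0.0076, 0.7540, 0.6568]
J5: z=[0.0076, 0.7540, 0.6568] o=[-1.2640, 0.4821, 0.0795] → [0.0621, -0.1183, 0.1351, 0.0076, 0.7540, 0.6568]
q̇ = J⁺·V = [-0.8640, -0.8960, 0.8880, 0.5790, -0.3910]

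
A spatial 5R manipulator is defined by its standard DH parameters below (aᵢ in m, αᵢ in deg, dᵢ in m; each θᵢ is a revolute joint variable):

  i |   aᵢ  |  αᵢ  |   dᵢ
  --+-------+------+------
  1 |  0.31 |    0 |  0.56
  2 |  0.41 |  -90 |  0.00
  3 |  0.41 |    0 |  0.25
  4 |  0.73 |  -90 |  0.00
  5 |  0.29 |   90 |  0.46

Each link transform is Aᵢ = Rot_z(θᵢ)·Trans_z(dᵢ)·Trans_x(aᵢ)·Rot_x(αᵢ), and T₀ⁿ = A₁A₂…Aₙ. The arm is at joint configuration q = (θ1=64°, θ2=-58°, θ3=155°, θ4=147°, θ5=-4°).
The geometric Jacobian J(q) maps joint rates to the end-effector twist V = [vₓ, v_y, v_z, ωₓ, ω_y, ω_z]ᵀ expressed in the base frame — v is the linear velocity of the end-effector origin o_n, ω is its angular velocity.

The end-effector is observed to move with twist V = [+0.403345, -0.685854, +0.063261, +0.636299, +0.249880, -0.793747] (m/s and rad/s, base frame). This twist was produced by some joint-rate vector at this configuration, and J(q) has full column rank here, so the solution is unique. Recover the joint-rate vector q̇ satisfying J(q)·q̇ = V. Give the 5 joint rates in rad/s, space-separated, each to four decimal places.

-0.7880 0.4060 0.5900 -0.4080 0.7770

o_n = [1.0710, 0.6486, 1.0074]
J₁: ẑ×o_n = [-0.6486, 1.0710, 0.0000], ω = ẑ
J2: z=[0.0000, 0.0000, 1.0000] o=[0.1359, 0.2786, 0.5600] → [-0.3700, 0.9351, 0.0000, 0.0000, 0.0000, 1.0000]
J3: z=[-0.1045, 0.9945, 0.0000] o=[0.5436, 0.3215, 0.5600] → [0.4449, 0.0468, -0.5587, -0.1045, 0.9945, 0.0000]
J4: z=[-0.1045, 0.9945, 0.0000] o=[0.1480, 0.5313, 0.3867] → [0.6172, 0.0649, -0.9302, -0.1045, 0.9945, 0.0000]
J5: z=[0.8434, 0.0886, -0.5299] o=[0.5327, 0.5717, 1.0058] → [0.0409, -0.2866, 0.0172, 0.8434, 0.0886, -0.5299]
q̇ = J⁺·V = [-0.7880, 0.4060, 0.5900, -0.4080, 0.7770]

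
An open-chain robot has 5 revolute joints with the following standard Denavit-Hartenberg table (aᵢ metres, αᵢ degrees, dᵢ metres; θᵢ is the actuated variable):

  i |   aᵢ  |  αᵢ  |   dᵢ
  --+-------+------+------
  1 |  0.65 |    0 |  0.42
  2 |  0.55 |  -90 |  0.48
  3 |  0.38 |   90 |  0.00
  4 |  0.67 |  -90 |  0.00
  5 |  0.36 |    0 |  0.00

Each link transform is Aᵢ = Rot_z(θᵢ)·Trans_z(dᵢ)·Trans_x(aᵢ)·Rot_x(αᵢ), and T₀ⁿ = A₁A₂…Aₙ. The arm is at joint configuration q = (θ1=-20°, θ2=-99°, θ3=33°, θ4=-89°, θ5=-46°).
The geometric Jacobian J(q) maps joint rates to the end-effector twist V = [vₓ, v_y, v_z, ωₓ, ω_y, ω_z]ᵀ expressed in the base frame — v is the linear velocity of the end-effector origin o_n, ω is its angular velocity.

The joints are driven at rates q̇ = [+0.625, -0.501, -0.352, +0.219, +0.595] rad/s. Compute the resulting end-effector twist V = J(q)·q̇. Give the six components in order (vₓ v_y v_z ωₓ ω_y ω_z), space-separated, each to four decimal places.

0.0195 0.2150 -0.0694 -0.5985 -0.3751 -0.0163

o_n = [-0.6899, -0.6712, 0.9015]
J₁: ẑ×o_n = [0.6712, -0.6899, 0.0000], ω = ẑ
J2: z=[0.0000, 0.0000, 1.0000] o=[0.6108, -0.2223, 0.4200] → [0.4489, -1.3007, 0.0000, 0.0000, 0.0000, 1.0000]
J3: z=[0.8746, -0.4848, 0.0000] o=[0.3442, -0.7034, 0.9000] → [-0.0007, -0.0013, -0.4732, 0.8746, -0.4848, 0.0000]
J4: z=[-0.2640, -0.4764, 0.8387] o=[0.1896, -0.9821, 0.6930] → [-0.3600, -0.6826, -0.5010, -0.2640, -0.4764, 0.8387]
J5: z=[-0.3913, -0.7419, -0.5446] o=[-0.4010, -0.6659, 0.6867] → [-0.1623, 0.2413, -0.2122, -0.3913, -0.7419, -0.5446]
V = J·q̇ = [0.0195, 0.2150, -0.0694, -0.5985, -0.3751, -0.0163]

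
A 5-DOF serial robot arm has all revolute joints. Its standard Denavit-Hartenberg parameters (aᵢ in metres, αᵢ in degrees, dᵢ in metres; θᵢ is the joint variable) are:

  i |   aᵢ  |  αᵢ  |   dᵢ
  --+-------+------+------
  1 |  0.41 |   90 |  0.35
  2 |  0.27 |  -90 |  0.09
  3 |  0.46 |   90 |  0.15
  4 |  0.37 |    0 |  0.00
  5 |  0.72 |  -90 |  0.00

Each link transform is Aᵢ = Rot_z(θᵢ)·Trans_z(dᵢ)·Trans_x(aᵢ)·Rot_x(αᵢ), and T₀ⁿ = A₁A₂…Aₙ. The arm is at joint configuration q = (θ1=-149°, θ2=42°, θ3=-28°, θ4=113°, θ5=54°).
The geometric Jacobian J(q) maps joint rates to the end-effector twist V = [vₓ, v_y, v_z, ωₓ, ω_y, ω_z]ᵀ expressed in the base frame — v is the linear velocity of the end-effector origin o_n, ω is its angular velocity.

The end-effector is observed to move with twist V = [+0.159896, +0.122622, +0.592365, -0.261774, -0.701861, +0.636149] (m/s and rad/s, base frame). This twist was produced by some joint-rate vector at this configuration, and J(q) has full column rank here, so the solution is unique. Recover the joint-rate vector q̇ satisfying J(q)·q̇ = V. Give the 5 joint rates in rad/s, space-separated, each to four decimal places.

o_n = [0.1150, -0.0374, 0.7875]
J₁: ẑ×o_n = [0.0374, 0.1150, -0.0000], ω = ẑ
J2: z=[-0.5150, 0.8572, 0.0000] o=[-0.3514, -0.2112, 0.3500] → [0.3750, 0.2253, -0.4893, -0.5150, 0.8572, 0.0000]
J3: z=[0.5736, 0.3446, 0.7431] o=[-0.5698, -0.2374, 0.5307] → [-0.0601, 0.3616, -0.1213, 0.5736, 0.3446, 0.7431]
J4: z=[-0.1557, 0.9365, -0.3141] o=[-0.8537, -0.1560, 0.9139] → [-0.0811, -0.3240, -0.9257, -0.1557, 0.9365, -0.3141]
J5: z=[-0.1557, 0.9365, -0.3141] o=[-0.5421, -0.0480, 1.0816] → [-0.2721, -0.2522, -0.6170, -0.1557, 0.9365, -0.3141]
q̇ = J⁺·V = [0.8420, 0.0930, -0.5450, -0.5850, -0.0490]

0.8420 0.0930 -0.5450 -0.5850 -0.0490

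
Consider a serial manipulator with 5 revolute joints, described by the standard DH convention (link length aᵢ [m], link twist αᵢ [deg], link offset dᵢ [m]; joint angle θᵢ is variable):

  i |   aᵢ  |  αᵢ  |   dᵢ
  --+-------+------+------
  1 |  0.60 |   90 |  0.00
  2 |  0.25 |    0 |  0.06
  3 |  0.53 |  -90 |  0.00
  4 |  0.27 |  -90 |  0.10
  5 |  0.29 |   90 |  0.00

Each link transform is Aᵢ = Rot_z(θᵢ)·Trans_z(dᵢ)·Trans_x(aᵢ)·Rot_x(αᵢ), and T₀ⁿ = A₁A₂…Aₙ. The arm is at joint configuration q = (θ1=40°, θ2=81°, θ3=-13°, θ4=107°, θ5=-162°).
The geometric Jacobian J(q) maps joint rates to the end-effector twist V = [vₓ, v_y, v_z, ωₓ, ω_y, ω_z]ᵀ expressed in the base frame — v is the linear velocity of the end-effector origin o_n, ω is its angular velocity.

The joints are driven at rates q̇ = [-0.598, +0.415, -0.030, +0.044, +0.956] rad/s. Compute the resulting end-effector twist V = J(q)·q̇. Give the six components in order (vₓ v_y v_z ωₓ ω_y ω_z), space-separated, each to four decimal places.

-0.2673 -0.6344 0.1010 0.1335 -0.7554 -1.4292

o_n = [0.5496, 0.3756, 0.8109]
J₁: ẑ×o_n = [-0.3756, 0.5496, 0.0000], ω = ẑ
J2: z=[0.6428, -0.7660, 0.0000] o=[0.4596, 0.3857, 0.0000] → [-0.6212, -0.5213, 0.0625, 0.6428, -0.7660, 0.0000]
J3: z=[0.6428, -0.7660, 0.0000] o=[0.5282, 0.3648, 0.2469] → [-0.4321, -0.3625, 0.0234, 0.6428, -0.7660, 0.0000]
J4: z=[-0.7103, -0.5960, 0.3746] o=[0.6802, 0.4925, 0.7383] → [0.0005, 0.0026, 0.0051, -0.7103, -0.5960, 0.3746]
J5: z=[-0.0865, -0.4542, -0.8867] o=[0.4206, 0.6117, 0.7026] → [-0.2585, -0.1050, 0.0790, -0.0865, -0.4542, -0.8867]
V = J·q̇ = [-0.2673, -0.6344, 0.1010, 0.1335, -0.7554, -1.4292]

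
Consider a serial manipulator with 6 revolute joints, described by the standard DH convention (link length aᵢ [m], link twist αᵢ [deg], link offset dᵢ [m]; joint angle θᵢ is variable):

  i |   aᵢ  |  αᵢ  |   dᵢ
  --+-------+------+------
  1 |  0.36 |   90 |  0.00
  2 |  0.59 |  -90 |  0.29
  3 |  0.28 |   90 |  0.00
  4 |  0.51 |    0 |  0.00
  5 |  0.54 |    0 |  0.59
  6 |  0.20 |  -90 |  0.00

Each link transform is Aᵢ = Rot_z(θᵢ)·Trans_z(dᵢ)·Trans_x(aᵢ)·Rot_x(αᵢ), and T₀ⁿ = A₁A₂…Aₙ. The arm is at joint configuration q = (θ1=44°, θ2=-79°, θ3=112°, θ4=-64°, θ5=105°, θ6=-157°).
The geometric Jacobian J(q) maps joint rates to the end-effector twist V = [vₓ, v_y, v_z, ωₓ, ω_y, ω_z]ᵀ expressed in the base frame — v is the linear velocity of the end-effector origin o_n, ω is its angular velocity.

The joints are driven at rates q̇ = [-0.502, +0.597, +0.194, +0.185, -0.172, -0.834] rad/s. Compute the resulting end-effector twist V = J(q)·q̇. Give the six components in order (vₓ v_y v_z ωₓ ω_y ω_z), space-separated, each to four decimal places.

o_n = [-0.3102, 0.6659, -0.8675]
J₁: ẑ×o_n = [-0.6659, -0.3102, 0.0000], ω = ẑ
J2: z=[0.6947, -0.7193, 0.0000] o=[0.2590, 0.2501, 0.0000] → [0.6240, 0.6026, -0.1206, 0.6947, -0.7193, 0.0000]
J3: z=[0.7061, 0.6819, 0.1908] o=[0.5414, 0.1197, -0.5792] → [-0.3009, 0.0411, 0.9664, 0.7061, 0.6819, 0.1908]
J4: z=[-0.1330, 0.3924, -0.9101] o=[0.3467, 0.2925, -0.4762] → [0.1863, 0.5458, 0.2081, -0.1330, 0.3924, -0.9101]
J5: z=[-0.1330, 0.3924, -0.9101] o=[-0.1325, 0.1180, -0.4814] → [0.3472, 0.1104, -0.0031, -0.1330, 0.3924, -0.9101]
J6: z=[-0.1330, 0.3924, -0.9101] o=[-0.2442, 0.8426, -0.8010] → [-0.1869, 0.0512, 0.0494, -0.1330, 0.3924, -0.9101]
V = J·q̇ = [0.7791, 0.5628, 0.1134, 0.6609, -0.6193, 0.2822]

0.7791 0.5628 0.1134 0.6609 -0.6193 0.2822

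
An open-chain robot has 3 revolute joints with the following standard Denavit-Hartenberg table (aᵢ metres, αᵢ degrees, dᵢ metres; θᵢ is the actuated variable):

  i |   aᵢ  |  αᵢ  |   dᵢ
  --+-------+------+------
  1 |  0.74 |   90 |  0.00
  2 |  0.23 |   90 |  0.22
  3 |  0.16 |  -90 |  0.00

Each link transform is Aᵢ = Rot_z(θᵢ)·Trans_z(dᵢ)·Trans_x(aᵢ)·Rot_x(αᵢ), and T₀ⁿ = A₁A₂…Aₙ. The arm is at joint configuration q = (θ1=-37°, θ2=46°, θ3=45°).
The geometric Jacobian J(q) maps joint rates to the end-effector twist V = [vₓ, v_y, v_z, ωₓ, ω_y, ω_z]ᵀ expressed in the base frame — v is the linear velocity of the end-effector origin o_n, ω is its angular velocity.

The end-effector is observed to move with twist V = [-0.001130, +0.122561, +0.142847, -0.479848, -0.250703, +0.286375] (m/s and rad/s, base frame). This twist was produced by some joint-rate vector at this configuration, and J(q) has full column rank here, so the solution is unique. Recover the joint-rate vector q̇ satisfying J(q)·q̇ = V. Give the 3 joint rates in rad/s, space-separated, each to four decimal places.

0.0620 0.4890 -0.3230

o_n = [0.5809, -0.8548, 0.2468]
J₁: ẑ×o_n = [0.8548, 0.5809, -0.0000], ω = ẑ
J2: z=[-0.6018, -0.7986, 0.0000] o=[0.5910, -0.4453, 0.0000] → [-0.1971, 0.1485, 0.2384, -0.6018, -0.7986, 0.0000]
J3: z=[0.5745, -0.4329, -0.6947] o=[0.5862, -0.7172, 0.1654] → [-0.1309, -0.0431, -0.0814, 0.5745, -0.4329, -0.6947]
q̇ = J⁺·V = [0.0620, 0.4890, -0.3230]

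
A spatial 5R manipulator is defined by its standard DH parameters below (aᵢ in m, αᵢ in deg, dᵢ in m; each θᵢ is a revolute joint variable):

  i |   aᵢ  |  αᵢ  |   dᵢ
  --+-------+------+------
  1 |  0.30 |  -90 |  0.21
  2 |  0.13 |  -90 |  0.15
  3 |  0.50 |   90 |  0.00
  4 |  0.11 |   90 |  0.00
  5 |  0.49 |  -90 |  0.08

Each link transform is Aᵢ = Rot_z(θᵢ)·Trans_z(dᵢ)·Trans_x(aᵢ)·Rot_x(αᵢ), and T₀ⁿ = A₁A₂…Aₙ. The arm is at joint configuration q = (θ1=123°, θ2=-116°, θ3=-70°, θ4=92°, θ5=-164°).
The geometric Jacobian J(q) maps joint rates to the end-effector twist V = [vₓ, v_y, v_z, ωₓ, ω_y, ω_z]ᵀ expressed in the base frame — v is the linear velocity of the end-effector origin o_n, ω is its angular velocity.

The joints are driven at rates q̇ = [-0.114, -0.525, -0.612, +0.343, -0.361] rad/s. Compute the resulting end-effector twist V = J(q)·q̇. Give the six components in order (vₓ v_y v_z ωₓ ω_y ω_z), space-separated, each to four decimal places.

-0.3995 -0.1235 -0.6684 0.8256 0.0997 -0.7884

o_n = [-0.4325, -0.5470, 0.4661]
J₁: ẑ×o_n = [0.5470, -0.4325, 0.0000], ω = ẑ
J2: z=[-0.8387, -0.5446, 0.0000] o=[-0.1634, 0.2516, 0.2100] → [-0.1395, 0.2148, 0.5232, -0.8387, -0.5446, 0.0000]
J3: z=[-0.4895, 0.7538, 0.4384] o=[-0.2582, 0.1221, 0.3268] → [0.3983, -0.0082, 0.4589, -0.4895, 0.7538, 0.4384]
J4: z=[-0.5112, 0.1592, -0.8446] o=[-0.6114, -0.1967, 0.4805] → [-0.2982, -0.1585, 0.1506, -0.5112, 0.1592, -0.8446]
J5: z=[-0.7231, -0.6108, 0.3225] o=[-0.6625, -0.1113, 0.5276] → [0.1780, 0.0298, 0.4555, -0.7231, -0.6108, 0.3225]
V = J·q̇ = [-0.3995, -0.1235, -0.6684, 0.8256, 0.0997, -0.7884]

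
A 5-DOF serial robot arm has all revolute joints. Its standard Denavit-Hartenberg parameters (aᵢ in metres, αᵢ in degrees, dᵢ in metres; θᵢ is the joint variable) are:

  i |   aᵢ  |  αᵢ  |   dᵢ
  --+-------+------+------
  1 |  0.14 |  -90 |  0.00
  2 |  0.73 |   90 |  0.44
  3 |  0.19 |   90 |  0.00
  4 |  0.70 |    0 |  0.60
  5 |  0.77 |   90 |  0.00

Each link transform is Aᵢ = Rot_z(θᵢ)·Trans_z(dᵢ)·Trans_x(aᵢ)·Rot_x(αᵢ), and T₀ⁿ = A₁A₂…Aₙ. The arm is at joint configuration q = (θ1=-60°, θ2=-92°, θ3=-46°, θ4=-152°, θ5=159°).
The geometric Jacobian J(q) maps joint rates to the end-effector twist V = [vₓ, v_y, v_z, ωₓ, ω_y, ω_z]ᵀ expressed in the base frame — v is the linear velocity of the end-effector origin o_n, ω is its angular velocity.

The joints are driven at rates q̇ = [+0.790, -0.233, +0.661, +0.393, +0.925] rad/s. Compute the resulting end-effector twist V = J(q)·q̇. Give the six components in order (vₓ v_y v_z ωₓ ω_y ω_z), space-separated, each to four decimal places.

o_n = [-0.0113, -0.4177, 0.5398]
J₁: ẑ×o_n = [0.4177, -0.0113, 0.0000], ω = ẑ
J2: z=[0.8660, 0.5000, 0.0000] o=[0.0700, -0.1212, 0.0000] → [0.2699, -0.4675, -0.2161, 0.8660, 0.5000, 0.0000]
J3: z=[-0.4997, 0.8655, -0.0349] o=[0.4383, 0.1208, 0.7296] → [-0.1830, -0.0791, 0.6582, -0.4997, 0.8655, -0.0349]
J4: z=[-0.5890, -0.3691, -0.7189] o=[0.3176, 0.0565, 0.8615] → [-0.2222, 0.0470, 0.1579, -0.5890, -0.3691, -0.7189]
J5: z=[-0.5890, -0.3691, -0.7189] o=[0.5210, -0.2401, 0.0125] → [-0.3223, 0.6932, -0.0918, -0.5890, -0.3691, -0.7189]
V = J·q̇ = [-0.2393, 0.7074, 0.4626, -1.3084, -0.0308, -0.1806]

-0.2393 0.7074 0.4626 -1.3084 -0.0308 -0.1806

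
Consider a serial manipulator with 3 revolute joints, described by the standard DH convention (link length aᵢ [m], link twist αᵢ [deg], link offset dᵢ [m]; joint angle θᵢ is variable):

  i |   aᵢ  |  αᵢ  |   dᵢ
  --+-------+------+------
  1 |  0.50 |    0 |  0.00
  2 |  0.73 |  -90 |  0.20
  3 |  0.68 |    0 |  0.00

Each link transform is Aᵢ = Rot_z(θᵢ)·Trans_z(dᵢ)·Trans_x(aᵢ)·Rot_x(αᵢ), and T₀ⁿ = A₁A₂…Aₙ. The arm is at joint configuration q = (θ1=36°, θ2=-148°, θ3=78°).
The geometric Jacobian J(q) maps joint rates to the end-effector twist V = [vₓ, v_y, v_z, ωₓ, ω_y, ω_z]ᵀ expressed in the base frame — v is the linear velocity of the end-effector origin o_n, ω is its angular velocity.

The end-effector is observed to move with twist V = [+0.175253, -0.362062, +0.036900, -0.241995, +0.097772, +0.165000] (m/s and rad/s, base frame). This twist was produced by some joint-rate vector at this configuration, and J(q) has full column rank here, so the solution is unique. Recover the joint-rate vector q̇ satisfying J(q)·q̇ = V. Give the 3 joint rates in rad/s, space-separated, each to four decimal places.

o_n = [0.0781, -0.5140, -0.4651]
J₁: ẑ×o_n = [0.5140, 0.0781, -0.0000], ω = ẑ
J2: z=[0.0000, 0.0000, 1.0000] o=[0.4045, 0.2939, 0.0000] → [0.8079, -0.3264, 0.0000, 0.0000, 0.0000, 1.0000]
J3: z=[0.9272, -0.3746, 0.0000] o=[0.1310, -0.3830, 0.2000] → [0.2492, 0.6167, -0.1414, 0.9272, -0.3746, 0.0000]
q̇ = J⁺·V = [-0.3640, 0.5290, -0.2610]

-0.3640 0.5290 -0.2610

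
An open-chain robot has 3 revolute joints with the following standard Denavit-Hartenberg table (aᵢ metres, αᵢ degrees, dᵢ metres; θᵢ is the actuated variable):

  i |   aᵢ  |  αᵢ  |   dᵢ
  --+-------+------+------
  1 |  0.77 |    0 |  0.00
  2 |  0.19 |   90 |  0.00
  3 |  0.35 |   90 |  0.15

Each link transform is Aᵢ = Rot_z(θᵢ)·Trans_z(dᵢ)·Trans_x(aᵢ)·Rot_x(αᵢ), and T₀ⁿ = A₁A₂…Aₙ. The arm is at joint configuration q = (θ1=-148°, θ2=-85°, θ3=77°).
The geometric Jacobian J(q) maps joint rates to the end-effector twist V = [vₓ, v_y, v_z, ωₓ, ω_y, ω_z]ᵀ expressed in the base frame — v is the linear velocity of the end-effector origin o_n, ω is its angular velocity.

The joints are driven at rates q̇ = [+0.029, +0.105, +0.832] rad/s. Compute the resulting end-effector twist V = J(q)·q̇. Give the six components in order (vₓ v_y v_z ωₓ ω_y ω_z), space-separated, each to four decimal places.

o_n = [-0.6949, -0.1031, 0.3410]
J₁: ẑ×o_n = [0.1031, -0.6949, 0.0000], ω = ẑ
J2: z=[0.0000, 0.0000, 1.0000] o=[-0.6530, -0.4080, 0.0000] → [-0.3049, -0.0419, 0.0000, 0.0000, 0.0000, 1.0000]
J3: z=[0.7986, 0.6018, 0.0000] o=[-0.7673, -0.2563, 0.0000] → [0.2052, -0.2724, 0.0787, 0.7986, 0.6018, 0.0000]
V = J·q̇ = [0.1417, -0.2512, 0.0655, 0.6645, 0.5007, 0.1340]

0.1417 -0.2512 0.0655 0.6645 0.5007 0.1340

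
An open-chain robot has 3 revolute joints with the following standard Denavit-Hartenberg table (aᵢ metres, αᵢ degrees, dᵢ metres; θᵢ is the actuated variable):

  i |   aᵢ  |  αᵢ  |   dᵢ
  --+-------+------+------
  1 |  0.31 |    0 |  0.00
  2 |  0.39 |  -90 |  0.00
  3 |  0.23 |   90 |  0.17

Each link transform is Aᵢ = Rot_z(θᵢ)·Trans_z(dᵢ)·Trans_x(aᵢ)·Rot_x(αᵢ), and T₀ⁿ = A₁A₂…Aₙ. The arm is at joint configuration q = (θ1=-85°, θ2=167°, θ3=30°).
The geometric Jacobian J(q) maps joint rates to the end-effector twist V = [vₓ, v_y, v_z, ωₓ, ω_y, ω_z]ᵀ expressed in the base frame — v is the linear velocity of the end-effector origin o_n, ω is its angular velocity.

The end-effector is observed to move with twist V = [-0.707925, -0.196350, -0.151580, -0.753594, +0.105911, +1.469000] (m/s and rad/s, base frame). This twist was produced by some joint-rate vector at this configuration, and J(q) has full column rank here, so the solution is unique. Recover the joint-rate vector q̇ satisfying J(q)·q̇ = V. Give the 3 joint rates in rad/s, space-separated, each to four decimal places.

0.6350 0.8340 0.7610

o_n = [-0.0593, 0.2983, -0.1150]
J₁: ẑ×o_n = [-0.2983, -0.0593, 0.0000], ω = ẑ
J2: z=[0.0000, 0.0000, 1.0000] o=[0.0270, -0.3088, 0.0000] → [-0.6071, -0.0863, 0.0000, 0.0000, 0.0000, 1.0000]
J3: z=[-0.9903, 0.1392, 0.0000] o=[0.0813, 0.0774, 0.0000] → [-0.0160, -0.1139, -0.1992, -0.9903, 0.1392, 0.0000]
q̇ = J⁺·V = [0.6350, 0.8340, 0.7610]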